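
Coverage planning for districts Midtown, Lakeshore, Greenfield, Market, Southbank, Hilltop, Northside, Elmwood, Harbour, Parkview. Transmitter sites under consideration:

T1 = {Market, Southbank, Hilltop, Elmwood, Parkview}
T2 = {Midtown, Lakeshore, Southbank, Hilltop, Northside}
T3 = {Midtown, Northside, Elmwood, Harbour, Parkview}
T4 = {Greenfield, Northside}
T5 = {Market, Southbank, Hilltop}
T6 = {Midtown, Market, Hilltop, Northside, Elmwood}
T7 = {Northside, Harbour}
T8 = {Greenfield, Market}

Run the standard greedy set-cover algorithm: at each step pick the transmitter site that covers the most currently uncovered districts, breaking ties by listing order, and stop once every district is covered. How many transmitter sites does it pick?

Pick 1: T1 covers 5 new districts (Market, Southbank, Hilltop, Elmwood, Parkview).
Pick 2: T2 covers 3 new districts (Midtown, Lakeshore, Northside).
Pick 3: T3 covers 1 new districts (Harbour).
Pick 4: T4 covers 1 new districts (Greenfield).
Greedy uses 4 transmitter sites. (The true minimum is 3.)

4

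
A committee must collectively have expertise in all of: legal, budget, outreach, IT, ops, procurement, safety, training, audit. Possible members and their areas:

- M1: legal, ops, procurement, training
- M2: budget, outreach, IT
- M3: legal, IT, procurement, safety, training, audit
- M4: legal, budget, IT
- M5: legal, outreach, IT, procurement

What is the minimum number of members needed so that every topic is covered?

M1, M2, M3 together cover {legal, budget, outreach, IT, ops, procurement, safety, training, audit} — every topic.
No 2 of the 5 members cover everything (all 10 pairs fall short), so 3 is minimum.

3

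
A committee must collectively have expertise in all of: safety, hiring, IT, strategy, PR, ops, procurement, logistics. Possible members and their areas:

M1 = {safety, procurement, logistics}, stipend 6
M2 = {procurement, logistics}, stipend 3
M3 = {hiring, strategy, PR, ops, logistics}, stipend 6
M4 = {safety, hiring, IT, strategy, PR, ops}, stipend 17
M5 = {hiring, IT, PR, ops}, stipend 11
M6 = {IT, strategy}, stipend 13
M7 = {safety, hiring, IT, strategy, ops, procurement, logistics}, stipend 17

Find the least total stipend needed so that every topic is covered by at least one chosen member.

20

M2, M4 cover every topic at stipend 3 + 17 = 20.
Any cover uses at least 2 members; among all covering selections none totals below 20.
Greedy by coverage-per-stipend would pick M3, M1, M5 for 23 — worse than the optimum 20.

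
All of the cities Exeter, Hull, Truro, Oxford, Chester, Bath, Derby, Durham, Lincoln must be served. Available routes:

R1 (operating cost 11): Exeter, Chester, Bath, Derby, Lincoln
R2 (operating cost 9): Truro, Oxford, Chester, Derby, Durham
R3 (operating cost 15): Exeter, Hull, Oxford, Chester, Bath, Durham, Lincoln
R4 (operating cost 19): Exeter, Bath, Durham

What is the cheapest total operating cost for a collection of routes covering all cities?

24

R2, R3 cover every city at operating cost 9 + 15 = 24.
Any cover uses at least 2 routes; among all covering selections none totals below 24.
Greedy by coverage-per-operating cost would pick R2, R1, R3 for 35 — worse than the optimum 24.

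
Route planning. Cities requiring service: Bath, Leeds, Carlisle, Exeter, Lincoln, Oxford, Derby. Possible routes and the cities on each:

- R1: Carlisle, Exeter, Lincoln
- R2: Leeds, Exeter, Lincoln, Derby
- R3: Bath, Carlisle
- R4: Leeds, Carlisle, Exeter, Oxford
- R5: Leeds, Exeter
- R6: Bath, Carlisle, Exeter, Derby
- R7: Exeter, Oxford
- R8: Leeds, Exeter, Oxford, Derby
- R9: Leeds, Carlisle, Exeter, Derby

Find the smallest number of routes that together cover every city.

R1, R3, R8 together cover {Bath, Leeds, Carlisle, Exeter, Lincoln, Oxford, Derby} — every city.
No 2 of the 9 routes cover everything (all 36 pairs fall short), so 3 is minimum.

3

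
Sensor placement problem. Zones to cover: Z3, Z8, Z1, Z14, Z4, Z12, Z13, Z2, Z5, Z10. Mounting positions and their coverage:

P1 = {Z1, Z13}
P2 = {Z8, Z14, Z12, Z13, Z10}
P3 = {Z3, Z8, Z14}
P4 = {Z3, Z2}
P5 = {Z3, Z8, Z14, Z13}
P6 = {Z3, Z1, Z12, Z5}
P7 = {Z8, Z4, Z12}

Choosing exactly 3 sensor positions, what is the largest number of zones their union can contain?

Choosing P2, P4, P6 covers {Z3, Z8, Z1, Z14, Z12, Z13, Z2, Z5, Z10} — 9 zones.
No choice of 3 sensor positions does better; here Z4 is left uncovered.

9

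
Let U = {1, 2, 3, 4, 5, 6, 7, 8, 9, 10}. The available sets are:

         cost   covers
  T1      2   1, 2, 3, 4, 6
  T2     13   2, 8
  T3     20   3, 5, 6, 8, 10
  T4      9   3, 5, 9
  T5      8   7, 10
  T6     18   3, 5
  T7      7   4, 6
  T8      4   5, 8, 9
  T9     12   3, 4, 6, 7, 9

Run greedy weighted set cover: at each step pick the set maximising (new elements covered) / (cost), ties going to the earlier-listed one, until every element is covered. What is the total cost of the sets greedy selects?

Pick 1: T1 adds 5 new (1, 2, 3, 4, 6) at cost 2 (ratio 5/2).
Pick 2: T8 adds 3 new (5, 8, 9) at cost 4 (ratio 3/4).
Pick 3: T5 adds 2 new (7, 10) at cost 8 (ratio 2/8).
Greedy total cost: 2 + 4 + 8 = 14.

14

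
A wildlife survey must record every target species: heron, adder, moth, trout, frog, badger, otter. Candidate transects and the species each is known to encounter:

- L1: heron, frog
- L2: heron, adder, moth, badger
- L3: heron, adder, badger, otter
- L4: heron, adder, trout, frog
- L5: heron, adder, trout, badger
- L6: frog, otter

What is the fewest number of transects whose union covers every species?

3

L2, L3, L4 together cover {heron, adder, moth, trout, frog, badger, otter} — every species.
No 2 of the 6 transects cover everything (all 15 pairs fall short), so 3 is minimum.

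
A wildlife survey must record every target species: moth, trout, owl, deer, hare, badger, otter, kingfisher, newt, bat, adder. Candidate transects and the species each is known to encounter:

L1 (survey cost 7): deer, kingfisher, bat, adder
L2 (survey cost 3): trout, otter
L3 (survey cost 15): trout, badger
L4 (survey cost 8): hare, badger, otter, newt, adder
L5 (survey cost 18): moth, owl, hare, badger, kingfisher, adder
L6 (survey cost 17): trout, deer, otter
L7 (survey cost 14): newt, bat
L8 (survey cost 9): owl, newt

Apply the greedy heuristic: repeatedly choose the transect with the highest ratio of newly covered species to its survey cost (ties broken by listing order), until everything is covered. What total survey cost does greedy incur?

Pick 1: L2 adds 2 new (trout, otter) at survey cost 3 (ratio 2/3).
Pick 2: L1 adds 4 new (deer, kingfisher, bat, adder) at survey cost 7 (ratio 4/7).
Pick 3: L4 adds 3 new (hare, badger, newt) at survey cost 8 (ratio 3/8).
Pick 4: L5 adds 2 new (moth, owl) at survey cost 18 (ratio 2/18).
Greedy total survey cost: 3 + 7 + 8 + 18 = 36.

36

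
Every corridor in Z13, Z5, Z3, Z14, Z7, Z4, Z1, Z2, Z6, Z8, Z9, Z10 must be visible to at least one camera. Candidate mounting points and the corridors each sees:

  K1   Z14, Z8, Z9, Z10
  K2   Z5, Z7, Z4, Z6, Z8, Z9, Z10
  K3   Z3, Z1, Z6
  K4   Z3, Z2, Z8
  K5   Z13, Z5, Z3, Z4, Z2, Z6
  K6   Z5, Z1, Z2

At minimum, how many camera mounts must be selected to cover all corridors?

4

K1, K2, K3, K5 together cover {Z13, Z5, Z3, Z14, Z7, Z4, Z1, Z2, Z6, Z8, Z9, Z10} — every corridor.
No 3 of the 6 camera mounts cover everything (all 20 triples fall short), so 4 is minimum.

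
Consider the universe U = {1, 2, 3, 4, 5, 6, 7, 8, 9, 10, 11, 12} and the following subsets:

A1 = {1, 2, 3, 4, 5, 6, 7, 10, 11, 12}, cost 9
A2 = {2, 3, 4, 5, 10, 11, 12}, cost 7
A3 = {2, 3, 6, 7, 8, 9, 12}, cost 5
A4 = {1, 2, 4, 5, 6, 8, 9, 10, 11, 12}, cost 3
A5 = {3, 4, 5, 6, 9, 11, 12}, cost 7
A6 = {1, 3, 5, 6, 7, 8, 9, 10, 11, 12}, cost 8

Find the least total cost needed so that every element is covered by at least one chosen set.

A3, A4 cover every element at cost 5 + 3 = 8.
Any cover uses at least 2 sets; among all covering selections none totals below 8.

8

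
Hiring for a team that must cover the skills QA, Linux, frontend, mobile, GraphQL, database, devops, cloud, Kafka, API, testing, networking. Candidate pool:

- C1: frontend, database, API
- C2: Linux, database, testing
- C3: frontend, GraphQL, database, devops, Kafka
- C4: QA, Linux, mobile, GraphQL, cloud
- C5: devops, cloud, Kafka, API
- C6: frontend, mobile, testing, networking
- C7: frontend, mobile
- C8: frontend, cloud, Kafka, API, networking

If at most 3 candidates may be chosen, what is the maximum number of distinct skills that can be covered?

11

Choosing C2, C4, C8 covers {QA, Linux, frontend, mobile, GraphQL, database, cloud, Kafka, API, testing, networking} — 11 skills.
No choice of 3 candidates does better; here devops is left uncovered.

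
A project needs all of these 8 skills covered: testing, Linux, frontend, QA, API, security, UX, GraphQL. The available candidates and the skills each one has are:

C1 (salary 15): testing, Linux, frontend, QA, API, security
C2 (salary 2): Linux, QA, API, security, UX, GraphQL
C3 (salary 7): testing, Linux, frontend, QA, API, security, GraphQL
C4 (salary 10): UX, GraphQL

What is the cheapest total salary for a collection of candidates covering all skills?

9

C2, C3 cover every skill at salary 2 + 7 = 9.
Any cover uses at least 2 candidates; among all covering selections none totals below 9.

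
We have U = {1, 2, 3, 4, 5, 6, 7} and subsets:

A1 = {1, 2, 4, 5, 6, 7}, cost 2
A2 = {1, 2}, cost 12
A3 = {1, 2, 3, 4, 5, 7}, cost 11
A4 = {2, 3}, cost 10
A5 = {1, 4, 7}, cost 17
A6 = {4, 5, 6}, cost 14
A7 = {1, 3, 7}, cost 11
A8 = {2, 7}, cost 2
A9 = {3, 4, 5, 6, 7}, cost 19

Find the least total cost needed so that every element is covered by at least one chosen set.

12

A1, A4 cover every element at cost 2 + 10 = 12.
Any cover uses at least 2 sets; among all covering selections none totals below 12.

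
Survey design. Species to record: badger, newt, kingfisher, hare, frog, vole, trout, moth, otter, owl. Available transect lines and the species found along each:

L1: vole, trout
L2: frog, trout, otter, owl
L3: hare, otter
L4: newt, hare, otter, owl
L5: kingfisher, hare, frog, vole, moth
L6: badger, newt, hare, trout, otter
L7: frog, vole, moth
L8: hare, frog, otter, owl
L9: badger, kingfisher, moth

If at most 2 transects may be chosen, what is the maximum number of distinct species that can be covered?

Choosing L5, L6 covers {badger, newt, kingfisher, hare, frog, vole, trout, moth, otter} — 9 species.
No choice of 2 transects does better; here owl is left uncovered.

9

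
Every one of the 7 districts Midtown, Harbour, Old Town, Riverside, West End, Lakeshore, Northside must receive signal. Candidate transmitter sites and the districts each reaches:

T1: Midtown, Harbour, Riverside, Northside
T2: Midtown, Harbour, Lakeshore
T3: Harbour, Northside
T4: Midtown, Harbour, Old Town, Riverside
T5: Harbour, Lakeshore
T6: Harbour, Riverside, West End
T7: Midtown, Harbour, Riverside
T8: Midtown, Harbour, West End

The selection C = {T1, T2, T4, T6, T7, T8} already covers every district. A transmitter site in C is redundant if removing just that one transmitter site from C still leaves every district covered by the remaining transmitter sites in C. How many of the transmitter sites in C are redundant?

3

Drop T1: Northside uncovered — not redundant.
Drop T2: Lakeshore uncovered — not redundant.
Drop T4: Old Town uncovered — not redundant.
Drop T6: the rest still cover every district — redundant.
Drop T7: the rest still cover every district — redundant.
Drop T8: the rest still cover every district — redundant.
3 redundant: T6, T7, T8.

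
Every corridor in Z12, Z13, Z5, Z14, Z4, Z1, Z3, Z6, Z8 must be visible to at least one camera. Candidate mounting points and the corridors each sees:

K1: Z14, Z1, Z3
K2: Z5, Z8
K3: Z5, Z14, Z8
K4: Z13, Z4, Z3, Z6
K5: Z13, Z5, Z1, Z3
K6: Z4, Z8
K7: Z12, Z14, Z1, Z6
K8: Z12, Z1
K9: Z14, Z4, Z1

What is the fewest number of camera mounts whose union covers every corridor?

3

K2, K4, K7 together cover {Z12, Z13, Z5, Z14, Z4, Z1, Z3, Z6, Z8} — every corridor.
No 2 of the 9 camera mounts cover everything (all 36 pairs fall short), so 3 is minimum.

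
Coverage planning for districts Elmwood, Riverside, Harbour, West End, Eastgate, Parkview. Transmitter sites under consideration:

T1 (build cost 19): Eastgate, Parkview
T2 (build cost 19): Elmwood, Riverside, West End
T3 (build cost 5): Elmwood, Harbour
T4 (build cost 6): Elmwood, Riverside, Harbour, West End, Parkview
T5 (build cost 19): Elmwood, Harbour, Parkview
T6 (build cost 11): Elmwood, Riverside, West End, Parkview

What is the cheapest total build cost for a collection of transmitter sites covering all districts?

T1, T4 cover every district at build cost 19 + 6 = 25.
Any cover uses at least 2 transmitter sites; among all covering selections none totals below 25.

25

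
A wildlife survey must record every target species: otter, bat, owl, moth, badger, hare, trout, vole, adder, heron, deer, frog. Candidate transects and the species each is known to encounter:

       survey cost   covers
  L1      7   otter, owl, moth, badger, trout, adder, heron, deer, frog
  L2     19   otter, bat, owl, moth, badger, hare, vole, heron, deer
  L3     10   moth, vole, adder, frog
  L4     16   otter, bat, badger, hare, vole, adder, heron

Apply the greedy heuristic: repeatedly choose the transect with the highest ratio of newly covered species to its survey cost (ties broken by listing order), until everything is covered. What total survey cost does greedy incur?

Pick 1: L1 adds 9 new (otter, owl, moth, badger, trout, adder, heron, deer, frog) at survey cost 7 (ratio 9/7).
Pick 2: L4 adds 3 new (bat, hare, vole) at survey cost 16 (ratio 3/16).
Greedy total survey cost: 7 + 16 = 23.

23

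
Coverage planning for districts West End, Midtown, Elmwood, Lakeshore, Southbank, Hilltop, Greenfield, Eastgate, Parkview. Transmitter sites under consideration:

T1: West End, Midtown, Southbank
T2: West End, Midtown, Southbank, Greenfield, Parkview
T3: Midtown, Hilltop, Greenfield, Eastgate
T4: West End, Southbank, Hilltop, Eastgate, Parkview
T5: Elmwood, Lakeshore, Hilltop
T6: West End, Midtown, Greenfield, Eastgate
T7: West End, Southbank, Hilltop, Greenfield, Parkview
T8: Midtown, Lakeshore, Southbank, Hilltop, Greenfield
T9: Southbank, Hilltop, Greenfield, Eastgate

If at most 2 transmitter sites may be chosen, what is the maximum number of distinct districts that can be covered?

Choosing T2, T5 covers {West End, Midtown, Elmwood, Lakeshore, Southbank, Hilltop, Greenfield, Parkview} — 8 districts.
No choice of 2 transmitter sites does better; here Eastgate is left uncovered.

8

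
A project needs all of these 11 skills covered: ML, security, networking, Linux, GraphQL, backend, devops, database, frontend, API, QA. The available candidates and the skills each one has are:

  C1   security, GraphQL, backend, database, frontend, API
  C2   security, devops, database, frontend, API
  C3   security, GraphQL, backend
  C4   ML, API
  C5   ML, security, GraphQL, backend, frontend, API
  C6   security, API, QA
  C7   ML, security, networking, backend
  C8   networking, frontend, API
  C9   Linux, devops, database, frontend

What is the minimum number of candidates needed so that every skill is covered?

4

C1, C6, C7, C9 together cover {ML, security, networking, Linux, GraphQL, backend, devops, database, frontend, API, QA} — every skill.
No 3 of the 9 candidates cover everything (all 84 triples fall short), so 4 is minimum.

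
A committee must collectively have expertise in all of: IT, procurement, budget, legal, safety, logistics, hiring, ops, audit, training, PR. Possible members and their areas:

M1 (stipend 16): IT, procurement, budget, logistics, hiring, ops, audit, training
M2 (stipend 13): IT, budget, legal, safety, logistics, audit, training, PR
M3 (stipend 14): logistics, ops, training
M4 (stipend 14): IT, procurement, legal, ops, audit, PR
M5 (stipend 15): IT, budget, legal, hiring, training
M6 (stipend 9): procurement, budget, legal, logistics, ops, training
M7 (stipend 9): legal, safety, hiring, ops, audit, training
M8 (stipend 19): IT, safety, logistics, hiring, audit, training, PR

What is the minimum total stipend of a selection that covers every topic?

M6, M8 cover every topic at stipend 9 + 19 = 28.
Any cover uses at least 2 members; among all covering selections none totals below 28.
Greedy by coverage-per-stipend would pick M6, M7, M2 for 31 — worse than the optimum 28.

28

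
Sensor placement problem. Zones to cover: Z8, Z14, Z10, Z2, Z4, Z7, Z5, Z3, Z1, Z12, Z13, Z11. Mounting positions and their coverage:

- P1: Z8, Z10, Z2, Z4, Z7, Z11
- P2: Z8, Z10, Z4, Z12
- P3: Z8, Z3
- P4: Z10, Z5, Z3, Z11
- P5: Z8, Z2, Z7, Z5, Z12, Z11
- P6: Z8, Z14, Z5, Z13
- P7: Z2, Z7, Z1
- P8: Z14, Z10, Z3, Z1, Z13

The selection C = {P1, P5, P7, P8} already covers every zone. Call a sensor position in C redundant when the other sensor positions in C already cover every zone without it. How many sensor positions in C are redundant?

1

Drop P1: Z4 uncovered — not redundant.
Drop P5: Z5, Z12 uncovered — not redundant.
Drop P7: the rest still cover every zone — redundant.
Drop P8: Z14, Z3, Z13 uncovered — not redundant.
1 redundant: P7.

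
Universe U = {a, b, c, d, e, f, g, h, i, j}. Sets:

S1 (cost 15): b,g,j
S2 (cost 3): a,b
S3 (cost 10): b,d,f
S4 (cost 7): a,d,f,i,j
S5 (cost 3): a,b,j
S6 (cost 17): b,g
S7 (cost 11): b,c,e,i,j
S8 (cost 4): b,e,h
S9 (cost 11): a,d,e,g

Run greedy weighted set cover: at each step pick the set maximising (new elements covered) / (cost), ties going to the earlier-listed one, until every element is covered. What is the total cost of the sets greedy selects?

Pick 1: S5 adds 3 new (a, b, j) at cost 3 (ratio 3/3).
Pick 2: S8 adds 2 new (e, h) at cost 4 (ratio 2/4).
Pick 3: S4 adds 3 new (d, f, i) at cost 7 (ratio 3/7).
Pick 4: S7 adds 1 new (c) at cost 11 (ratio 1/11).
Pick 5: S9 adds 1 new (g) at cost 11 (ratio 1/11).
Greedy total cost: 3 + 4 + 7 + 11 + 11 = 36. (The true optimum is 33, so greedy overshoots here.)

36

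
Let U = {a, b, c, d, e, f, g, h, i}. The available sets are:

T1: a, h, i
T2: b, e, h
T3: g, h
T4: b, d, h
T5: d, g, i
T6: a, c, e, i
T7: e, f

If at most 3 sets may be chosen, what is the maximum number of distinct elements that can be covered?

Choosing T2, T5, T6 covers {a, b, c, d, e, g, h, i} — 8 elements.
No choice of 3 sets does better; here f is left uncovered.

8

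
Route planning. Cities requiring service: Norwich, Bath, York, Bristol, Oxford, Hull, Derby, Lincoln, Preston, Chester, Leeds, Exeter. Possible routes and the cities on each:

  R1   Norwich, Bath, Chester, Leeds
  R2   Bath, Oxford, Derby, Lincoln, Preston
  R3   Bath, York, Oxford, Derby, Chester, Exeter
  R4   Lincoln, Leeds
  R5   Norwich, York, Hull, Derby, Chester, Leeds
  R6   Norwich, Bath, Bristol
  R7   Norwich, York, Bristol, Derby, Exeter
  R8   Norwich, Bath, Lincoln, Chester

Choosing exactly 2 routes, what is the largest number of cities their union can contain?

Choosing R2, R5 covers {Norwich, Bath, York, Oxford, Hull, Derby, Lincoln, Preston, Chester, Leeds} — 10 cities.
No choice of 2 routes does better; here Bristol, Exeter are left uncovered.

10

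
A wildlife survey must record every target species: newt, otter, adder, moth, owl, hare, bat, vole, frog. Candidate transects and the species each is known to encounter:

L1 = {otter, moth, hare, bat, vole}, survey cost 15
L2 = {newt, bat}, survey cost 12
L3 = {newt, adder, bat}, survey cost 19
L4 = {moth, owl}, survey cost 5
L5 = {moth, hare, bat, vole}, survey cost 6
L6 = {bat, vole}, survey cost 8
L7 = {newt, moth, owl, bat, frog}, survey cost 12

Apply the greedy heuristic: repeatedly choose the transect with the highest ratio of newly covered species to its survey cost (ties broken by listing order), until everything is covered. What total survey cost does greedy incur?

Pick 1: L5 adds 4 new (moth, hare, bat, vole) at survey cost 6 (ratio 4/6).
Pick 2: L7 adds 3 new (newt, owl, frog) at survey cost 12 (ratio 3/12).
Pick 3: L1 adds 1 new (otter) at survey cost 15 (ratio 1/15).
Pick 4: L3 adds 1 new (adder) at survey cost 19 (ratio 1/19).
Greedy total survey cost: 6 + 12 + 15 + 19 = 52. (The true optimum is 46, so greedy overshoots here.)

52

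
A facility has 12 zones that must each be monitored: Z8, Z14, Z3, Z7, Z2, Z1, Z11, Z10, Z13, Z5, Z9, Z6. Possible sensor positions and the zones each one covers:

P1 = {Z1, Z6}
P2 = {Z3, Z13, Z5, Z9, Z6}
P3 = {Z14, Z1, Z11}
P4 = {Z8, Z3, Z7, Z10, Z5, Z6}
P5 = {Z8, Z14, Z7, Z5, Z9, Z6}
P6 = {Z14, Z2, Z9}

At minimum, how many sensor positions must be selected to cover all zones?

4

P2, P3, P4, P6 together cover {Z8, Z14, Z3, Z7, Z2, Z1, Z11, Z10, Z13, Z5, Z9, Z6} — every zone.
No 3 of the 6 sensor positions cover everything (all 20 triples fall short), so 4 is minimum.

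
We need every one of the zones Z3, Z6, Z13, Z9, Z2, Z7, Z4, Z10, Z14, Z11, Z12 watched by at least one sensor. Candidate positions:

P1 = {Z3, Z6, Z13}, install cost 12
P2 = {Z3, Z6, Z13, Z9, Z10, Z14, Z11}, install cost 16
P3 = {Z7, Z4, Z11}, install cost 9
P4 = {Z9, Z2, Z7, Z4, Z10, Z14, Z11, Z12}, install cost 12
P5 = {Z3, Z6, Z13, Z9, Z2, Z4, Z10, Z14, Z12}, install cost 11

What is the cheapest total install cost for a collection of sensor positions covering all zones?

20

P3, P5 cover every zone at install cost 9 + 11 = 20.
Any cover uses at least 2 sensor positions; among all covering selections none totals below 20.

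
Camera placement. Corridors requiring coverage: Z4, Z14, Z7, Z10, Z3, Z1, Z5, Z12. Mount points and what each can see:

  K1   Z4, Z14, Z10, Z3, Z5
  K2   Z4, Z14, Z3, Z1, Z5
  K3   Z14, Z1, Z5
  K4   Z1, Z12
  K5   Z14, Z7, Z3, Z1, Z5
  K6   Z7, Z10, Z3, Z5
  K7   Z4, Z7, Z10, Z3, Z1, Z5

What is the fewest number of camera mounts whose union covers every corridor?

K1, K4, K5 together cover {Z4, Z14, Z7, Z10, Z3, Z1, Z5, Z12} — every corridor.
No 2 of the 7 camera mounts cover everything (all 21 pairs fall short), so 3 is minimum.

3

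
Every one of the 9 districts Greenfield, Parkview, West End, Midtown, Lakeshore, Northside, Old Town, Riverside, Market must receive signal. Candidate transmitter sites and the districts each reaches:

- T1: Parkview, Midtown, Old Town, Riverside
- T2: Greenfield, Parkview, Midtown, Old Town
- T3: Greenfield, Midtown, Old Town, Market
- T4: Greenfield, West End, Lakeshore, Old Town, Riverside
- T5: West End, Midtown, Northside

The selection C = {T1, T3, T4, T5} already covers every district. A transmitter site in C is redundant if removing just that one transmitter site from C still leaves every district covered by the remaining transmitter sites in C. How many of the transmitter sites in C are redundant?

Drop T1: Parkview uncovered — not redundant.
Drop T3: Market uncovered — not redundant.
Drop T4: Lakeshore uncovered — not redundant.
Drop T5: Northside uncovered — not redundant.
None of the transmitter sites in C is redundant.

0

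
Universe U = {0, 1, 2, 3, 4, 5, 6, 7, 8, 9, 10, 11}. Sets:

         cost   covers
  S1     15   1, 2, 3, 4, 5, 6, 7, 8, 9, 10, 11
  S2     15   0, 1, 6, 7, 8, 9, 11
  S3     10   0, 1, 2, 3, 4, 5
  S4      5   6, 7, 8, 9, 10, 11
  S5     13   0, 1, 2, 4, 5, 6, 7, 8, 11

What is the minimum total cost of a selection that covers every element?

S3, S4 cover every element at cost 10 + 5 = 15.
Any cover uses at least 2 sets; among all covering selections none totals below 15.

15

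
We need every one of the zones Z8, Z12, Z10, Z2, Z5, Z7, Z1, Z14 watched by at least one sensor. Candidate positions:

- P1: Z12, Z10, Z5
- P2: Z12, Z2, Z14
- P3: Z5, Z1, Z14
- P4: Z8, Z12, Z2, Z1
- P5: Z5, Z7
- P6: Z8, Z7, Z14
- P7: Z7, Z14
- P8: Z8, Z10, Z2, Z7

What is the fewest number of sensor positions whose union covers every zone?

P1, P3, P8 together cover {Z8, Z12, Z10, Z2, Z5, Z7, Z1, Z14} — every zone.
No 2 of the 8 sensor positions cover everything (all 28 pairs fall short), so 3 is minimum.

3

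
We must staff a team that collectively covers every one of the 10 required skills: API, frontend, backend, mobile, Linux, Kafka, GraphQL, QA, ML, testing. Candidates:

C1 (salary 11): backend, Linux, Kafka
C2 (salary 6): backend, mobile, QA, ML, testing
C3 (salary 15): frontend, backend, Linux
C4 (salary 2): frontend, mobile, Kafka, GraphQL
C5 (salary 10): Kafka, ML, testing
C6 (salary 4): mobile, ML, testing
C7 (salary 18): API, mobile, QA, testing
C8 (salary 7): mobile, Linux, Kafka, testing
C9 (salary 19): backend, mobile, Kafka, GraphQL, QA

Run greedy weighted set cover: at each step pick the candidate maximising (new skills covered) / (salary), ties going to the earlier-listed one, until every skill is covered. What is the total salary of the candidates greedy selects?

33

Pick 1: C4 adds 4 new (frontend, mobile, Kafka, GraphQL) at salary 2 (ratio 4/2).
Pick 2: C2 adds 4 new (backend, QA, ML, testing) at salary 6 (ratio 4/6).
Pick 3: C8 adds 1 new (Linux) at salary 7 (ratio 1/7).
Pick 4: C7 adds 1 new (API) at salary 18 (ratio 1/18).
Greedy total salary: 2 + 6 + 7 + 18 = 33.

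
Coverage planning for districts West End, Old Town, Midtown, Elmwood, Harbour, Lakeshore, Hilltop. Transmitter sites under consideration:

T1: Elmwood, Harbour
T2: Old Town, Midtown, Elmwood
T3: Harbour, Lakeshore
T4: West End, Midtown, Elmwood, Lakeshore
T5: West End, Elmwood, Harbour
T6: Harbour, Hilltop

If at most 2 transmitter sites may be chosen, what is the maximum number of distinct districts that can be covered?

6

Choosing T4, T6 covers {West End, Midtown, Elmwood, Harbour, Lakeshore, Hilltop} — 6 districts.
No choice of 2 transmitter sites does better; here Old Town is left uncovered.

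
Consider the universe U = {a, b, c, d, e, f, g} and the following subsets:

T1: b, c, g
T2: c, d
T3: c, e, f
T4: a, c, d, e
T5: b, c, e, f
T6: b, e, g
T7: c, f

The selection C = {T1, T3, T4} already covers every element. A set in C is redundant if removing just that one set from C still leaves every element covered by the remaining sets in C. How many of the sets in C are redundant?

0

Drop T1: b, g uncovered — not redundant.
Drop T3: f uncovered — not redundant.
Drop T4: a, d uncovered — not redundant.
None of the sets in C is redundant.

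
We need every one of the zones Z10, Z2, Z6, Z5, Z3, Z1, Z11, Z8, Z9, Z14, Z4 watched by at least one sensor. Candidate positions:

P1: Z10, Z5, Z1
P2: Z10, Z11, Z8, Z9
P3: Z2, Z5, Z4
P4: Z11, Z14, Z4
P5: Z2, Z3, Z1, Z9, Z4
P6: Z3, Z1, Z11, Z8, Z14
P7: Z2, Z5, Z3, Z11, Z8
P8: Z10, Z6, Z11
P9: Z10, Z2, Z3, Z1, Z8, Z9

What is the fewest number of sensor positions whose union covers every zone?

4

P1, P4, P8, P9 together cover {Z10, Z2, Z6, Z5, Z3, Z1, Z11, Z8, Z9, Z14, Z4} — every zone.
No 3 of the 9 sensor positions cover everything (all 84 triples fall short), so 4 is minimum.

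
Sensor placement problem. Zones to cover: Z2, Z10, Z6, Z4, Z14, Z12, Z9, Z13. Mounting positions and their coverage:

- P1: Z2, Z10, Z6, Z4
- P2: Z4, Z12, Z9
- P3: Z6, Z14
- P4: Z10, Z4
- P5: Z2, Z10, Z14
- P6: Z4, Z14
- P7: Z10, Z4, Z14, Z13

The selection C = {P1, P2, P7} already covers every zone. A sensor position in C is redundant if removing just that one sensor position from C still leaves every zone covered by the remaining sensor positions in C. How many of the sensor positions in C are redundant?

Drop P1: Z2, Z6 uncovered — not redundant.
Drop P2: Z12, Z9 uncovered — not redundant.
Drop P7: Z14, Z13 uncovered — not redundant.
None of the sensor positions in C is redundant.

0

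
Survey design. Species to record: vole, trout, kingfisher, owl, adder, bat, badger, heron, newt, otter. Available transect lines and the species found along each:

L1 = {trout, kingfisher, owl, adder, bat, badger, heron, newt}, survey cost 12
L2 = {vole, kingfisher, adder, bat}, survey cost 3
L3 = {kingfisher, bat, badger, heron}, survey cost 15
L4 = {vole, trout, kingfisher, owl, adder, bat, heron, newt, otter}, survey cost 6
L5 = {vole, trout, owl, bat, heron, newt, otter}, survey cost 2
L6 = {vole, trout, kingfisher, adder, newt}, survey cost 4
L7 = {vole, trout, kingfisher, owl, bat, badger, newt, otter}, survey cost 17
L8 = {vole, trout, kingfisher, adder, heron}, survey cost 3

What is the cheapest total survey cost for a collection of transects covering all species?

L1, L5 cover every species at survey cost 12 + 2 = 14.
Any cover uses at least 2 transects; among all covering selections none totals below 14.
Greedy by coverage-per-survey cost would pick L5, L2, L1 for 17 — worse than the optimum 14.

14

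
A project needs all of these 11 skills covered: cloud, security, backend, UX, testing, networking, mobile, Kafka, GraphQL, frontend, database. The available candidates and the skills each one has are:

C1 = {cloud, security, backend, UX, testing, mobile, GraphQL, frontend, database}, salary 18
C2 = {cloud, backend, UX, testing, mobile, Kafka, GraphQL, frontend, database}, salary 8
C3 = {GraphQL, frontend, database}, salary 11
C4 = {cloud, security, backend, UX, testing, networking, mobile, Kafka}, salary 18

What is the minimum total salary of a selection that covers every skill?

C2, C4 cover every skill at salary 8 + 18 = 26.
Any cover uses at least 2 candidates; among all covering selections none totals below 26.

26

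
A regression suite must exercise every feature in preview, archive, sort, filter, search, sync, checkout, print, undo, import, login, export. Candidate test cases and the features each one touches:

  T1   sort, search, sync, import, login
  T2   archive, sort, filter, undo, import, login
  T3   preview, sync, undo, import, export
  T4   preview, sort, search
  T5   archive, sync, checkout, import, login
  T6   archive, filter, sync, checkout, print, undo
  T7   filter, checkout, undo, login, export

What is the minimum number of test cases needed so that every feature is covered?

3

T1, T3, T6 together cover {preview, archive, sort, filter, search, sync, checkout, print, undo, import, login, export} — every feature.
No 2 of the 7 test cases cover everything (all 21 pairs fall short), so 3 is minimum.
Greedy (largest uncovered first) would take T2, T3, T6, T1 — 4 test cases — but 3 suffice.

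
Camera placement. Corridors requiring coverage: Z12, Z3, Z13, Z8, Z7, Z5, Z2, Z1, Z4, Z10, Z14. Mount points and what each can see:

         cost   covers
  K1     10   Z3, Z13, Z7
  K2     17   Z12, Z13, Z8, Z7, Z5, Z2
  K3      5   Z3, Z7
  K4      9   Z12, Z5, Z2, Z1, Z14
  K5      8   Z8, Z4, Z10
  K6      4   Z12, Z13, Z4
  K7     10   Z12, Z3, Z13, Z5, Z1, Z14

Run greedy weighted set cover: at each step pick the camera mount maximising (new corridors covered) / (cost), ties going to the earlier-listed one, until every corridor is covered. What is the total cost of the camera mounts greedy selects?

Pick 1: K6 adds 3 new (Z12, Z13, Z4) at cost 4 (ratio 3/4).
Pick 2: K4 adds 4 new (Z5, Z2, Z1, Z14) at cost 9 (ratio 4/9).
Pick 3: K3 adds 2 new (Z3, Z7) at cost 5 (ratio 2/5).
Pick 4: K5 adds 2 new (Z8, Z10) at cost 8 (ratio 2/8).
Greedy total cost: 4 + 9 + 5 + 8 = 26.

26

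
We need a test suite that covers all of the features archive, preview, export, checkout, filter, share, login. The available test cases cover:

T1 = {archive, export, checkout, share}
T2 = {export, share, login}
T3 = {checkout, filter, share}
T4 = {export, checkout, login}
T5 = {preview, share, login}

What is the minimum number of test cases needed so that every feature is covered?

T1, T3, T5 together cover {archive, preview, export, checkout, filter, share, login} — every feature.
No 2 of the 5 test cases cover everything (all 10 pairs fall short), so 3 is minimum.

3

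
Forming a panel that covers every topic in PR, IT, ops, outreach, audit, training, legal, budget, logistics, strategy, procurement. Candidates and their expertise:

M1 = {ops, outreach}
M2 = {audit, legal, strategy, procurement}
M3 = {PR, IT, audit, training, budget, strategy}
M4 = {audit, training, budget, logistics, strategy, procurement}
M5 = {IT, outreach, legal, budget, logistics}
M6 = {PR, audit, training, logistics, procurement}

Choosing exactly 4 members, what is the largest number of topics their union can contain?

11

Choosing M1, M2, M3, M4 covers {PR, IT, ops, outreach, audit, training, legal, budget, logistics, strategy, procurement} — 11 topics.
That is all 11 topics.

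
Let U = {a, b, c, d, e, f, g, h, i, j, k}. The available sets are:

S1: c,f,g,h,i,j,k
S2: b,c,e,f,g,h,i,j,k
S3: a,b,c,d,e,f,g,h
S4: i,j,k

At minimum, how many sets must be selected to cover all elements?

2

S1, S3 together cover {a, b, c, d, e, f, g, h, i, j, k} — every element.
No single set contains all 11 elements, so 2 is optimal.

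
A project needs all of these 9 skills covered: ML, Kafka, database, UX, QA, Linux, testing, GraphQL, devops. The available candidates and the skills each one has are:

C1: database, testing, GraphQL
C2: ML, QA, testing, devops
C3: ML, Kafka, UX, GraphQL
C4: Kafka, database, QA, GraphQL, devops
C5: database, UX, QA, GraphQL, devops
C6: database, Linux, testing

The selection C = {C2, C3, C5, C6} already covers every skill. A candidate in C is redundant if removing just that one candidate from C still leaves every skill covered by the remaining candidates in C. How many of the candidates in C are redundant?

Drop C2: the rest still cover every skill — redundant.
Drop C3: Kafka uncovered — not redundant.
Drop C5: the rest still cover every skill — redundant.
Drop C6: Linux uncovered — not redundant.
2 redundant: C2, C5.

2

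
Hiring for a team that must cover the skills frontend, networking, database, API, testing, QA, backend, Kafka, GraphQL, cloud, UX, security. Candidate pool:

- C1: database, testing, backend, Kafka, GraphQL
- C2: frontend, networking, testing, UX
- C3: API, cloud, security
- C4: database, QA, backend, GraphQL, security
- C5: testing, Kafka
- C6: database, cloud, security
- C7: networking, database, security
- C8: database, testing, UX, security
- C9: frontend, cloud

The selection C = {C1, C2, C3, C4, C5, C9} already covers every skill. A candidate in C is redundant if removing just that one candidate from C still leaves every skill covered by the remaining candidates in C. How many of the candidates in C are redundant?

Drop C1: the rest still cover every skill — redundant.
Drop C2: networking, UX uncovered — not redundant.
Drop C3: API uncovered — not redundant.
Drop C4: QA uncovered — not redundant.
Drop C5: the rest still cover every skill — redundant.
Drop C9: the rest still cover every skill — redundant.
3 redundant: C1, C5, C9.

3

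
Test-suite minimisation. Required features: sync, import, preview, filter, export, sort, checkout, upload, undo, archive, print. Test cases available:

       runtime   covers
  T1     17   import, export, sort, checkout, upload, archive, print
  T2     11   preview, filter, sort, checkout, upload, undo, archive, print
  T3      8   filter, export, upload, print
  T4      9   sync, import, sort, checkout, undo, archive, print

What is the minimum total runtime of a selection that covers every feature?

28

T2, T3, T4 cover every feature at runtime 11 + 8 + 9 = 28.
Any cover uses at least 3 test cases; among all covering selections none totals below 28.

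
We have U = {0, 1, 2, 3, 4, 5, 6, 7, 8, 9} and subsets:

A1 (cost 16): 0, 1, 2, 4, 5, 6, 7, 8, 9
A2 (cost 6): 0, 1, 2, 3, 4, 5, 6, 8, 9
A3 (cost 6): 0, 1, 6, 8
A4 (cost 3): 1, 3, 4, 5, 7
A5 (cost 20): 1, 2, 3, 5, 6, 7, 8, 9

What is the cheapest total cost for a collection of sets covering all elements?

9

A2, A4 cover every element at cost 6 + 3 = 9.
Any cover uses at least 2 sets; among all covering selections none totals below 9.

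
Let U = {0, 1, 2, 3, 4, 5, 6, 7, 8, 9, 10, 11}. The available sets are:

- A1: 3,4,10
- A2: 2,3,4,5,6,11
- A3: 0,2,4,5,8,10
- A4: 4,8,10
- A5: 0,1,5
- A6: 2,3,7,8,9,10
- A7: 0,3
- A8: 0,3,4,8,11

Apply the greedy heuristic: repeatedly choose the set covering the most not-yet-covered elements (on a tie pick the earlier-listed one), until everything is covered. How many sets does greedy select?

Pick 1: A2 covers 6 new elements (2, 3, 4, 5, 6, 11).
Pick 2: A6 covers 4 new elements (7, 8, 9, 10).
Pick 3: A5 covers 2 new elements (0, 1).
Greedy uses 3 sets.

3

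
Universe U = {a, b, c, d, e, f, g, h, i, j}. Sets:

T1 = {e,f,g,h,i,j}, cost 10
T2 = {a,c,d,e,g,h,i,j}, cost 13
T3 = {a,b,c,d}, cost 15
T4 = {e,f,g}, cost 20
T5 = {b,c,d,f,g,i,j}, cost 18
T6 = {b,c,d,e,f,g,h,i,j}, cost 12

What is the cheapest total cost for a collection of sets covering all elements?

T1, T3 cover every element at cost 10 + 15 = 25.
Any cover uses at least 2 sets; among all covering selections none totals below 25.

25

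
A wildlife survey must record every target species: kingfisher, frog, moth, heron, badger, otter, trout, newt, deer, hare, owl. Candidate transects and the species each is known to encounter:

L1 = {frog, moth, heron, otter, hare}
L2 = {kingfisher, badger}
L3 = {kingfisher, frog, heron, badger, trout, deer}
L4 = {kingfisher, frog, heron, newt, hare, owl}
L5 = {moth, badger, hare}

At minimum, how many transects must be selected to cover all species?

3

L1, L3, L4 together cover {kingfisher, frog, moth, heron, badger, otter, trout, newt, deer, hare, owl} — every species.
No 2 of the 5 transects cover everything (all 10 pairs fall short), so 3 is minimum.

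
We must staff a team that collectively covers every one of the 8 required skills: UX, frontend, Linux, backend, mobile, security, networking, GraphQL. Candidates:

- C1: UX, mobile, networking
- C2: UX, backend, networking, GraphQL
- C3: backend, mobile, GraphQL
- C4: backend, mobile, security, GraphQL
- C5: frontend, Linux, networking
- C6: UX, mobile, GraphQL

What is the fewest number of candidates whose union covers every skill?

3

C1, C4, C5 together cover {UX, frontend, Linux, backend, mobile, security, networking, GraphQL} — every skill.
No 2 of the 6 candidates cover everything (all 15 pairs fall short), so 3 is minimum.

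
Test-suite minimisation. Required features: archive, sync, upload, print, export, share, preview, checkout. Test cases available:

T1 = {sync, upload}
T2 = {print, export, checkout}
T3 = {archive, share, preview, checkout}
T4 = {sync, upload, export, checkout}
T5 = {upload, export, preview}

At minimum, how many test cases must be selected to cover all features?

T1, T2, T3 together cover {archive, sync, upload, print, export, share, preview, checkout} — every feature.
No 2 of the 5 test cases cover everything (all 10 pairs fall short), so 3 is minimum.

3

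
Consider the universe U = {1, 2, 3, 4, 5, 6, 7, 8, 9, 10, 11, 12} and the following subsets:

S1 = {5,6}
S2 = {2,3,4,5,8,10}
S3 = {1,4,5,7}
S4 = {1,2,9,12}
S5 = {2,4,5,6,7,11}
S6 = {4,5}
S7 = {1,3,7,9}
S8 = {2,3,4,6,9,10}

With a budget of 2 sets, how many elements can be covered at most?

9

Choosing S2, S4 covers {1, 2, 3, 4, 5, 8, 9, 10, 12} — 9 elements.
No choice of 2 sets does better; here 6, 7, 11 are left uncovered.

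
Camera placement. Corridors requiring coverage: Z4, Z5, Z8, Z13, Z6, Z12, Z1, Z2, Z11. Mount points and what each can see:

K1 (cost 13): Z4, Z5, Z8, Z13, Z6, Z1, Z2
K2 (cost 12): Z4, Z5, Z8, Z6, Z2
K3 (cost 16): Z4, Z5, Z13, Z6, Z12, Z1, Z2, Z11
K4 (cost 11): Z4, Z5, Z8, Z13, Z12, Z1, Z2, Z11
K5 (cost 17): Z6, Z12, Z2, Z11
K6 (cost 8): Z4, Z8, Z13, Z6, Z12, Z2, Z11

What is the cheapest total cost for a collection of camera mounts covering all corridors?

19

K4, K6 cover every corridor at cost 11 + 8 = 19.
Any cover uses at least 2 camera mounts; among all covering selections none totals below 19.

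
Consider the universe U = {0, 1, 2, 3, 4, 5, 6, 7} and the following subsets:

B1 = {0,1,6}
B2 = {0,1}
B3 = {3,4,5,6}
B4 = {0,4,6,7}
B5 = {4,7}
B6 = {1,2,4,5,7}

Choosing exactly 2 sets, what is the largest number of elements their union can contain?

Choosing B1, B6 covers {0, 1, 2, 4, 5, 6, 7} — 7 elements.
No choice of 2 sets does better; here 3 is left uncovered.

7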